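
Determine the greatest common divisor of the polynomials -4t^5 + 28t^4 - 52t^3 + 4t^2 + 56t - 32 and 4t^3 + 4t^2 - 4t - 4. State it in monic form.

Repeated division with remainder:
  -4t^5 + 28t^4 - 52t^3 + 4t^2 + 56t - 32 = (-t^2 + 8t - 22)(4t^3 + 4t^2 - 4t - 4) + (120t^2 - 120)
  4t^3 + 4t^2 - 4t - 4 = ((1/30)t + 1/30)(120t^2 - 120) + (0)
Last nonzero remainder: 120t^2 - 120. Dividing through by 120 gives the monic gcd t^2 - 1.

t^2 - 1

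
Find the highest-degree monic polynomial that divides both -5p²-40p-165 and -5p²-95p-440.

1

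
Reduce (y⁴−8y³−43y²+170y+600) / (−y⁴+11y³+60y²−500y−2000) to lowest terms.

(−y²+2y+15)/(y²−5y−50)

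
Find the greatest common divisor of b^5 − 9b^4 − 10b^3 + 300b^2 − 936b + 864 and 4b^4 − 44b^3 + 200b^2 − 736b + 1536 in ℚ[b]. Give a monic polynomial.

Repeated division with remainder:
  b^5 − 9b^4 − 10b^3 + 300b^2 − 936b + 864 = ((1/4)b + 1/2)(4b^4 − 44b^3 + 200b^2 − 736b + 1536) + (−38b^3 + 384b^2 − 952b + 96)
  4b^4 − 44b^3 + 200b^2 − 736b + 1536 = (−(2/19)b + 34/361)(−38b^3 + 384b^2 − 952b + 96) + ((22968/361)b^2 − (229680/361)b + 551232/361)
  −38b^3 + 384b^2 − 952b + 96 = (−(6859/11484)b + 361/5742)((22968/361)b^2 − (229680/361)b + 551232/361) + (0)
Last nonzero remainder: (22968/361)b^2 − (229680/361)b + 551232/361. Dividing through by 22968/361 gives the monic gcd b^2 − 10b + 24.

b^2 − 10b + 24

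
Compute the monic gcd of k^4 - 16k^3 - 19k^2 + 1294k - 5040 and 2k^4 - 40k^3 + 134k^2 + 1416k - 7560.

Apply the Euclidean algorithm:
  k^4 - 16k^3 - 19k^2 + 1294k - 5040 = (1/2)(2k^4 - 40k^3 + 134k^2 + 1416k - 7560) + (4k^3 - 86k^2 + 586k - 1260)
  2k^4 - 40k^3 + 134k^2 + 1416k - 7560 = ((1/2)k + 3/4)(4k^3 - 86k^2 + 586k - 1260) + (-(189/2)k^2 + (3213/2)k - 6615)
  4k^3 - 86k^2 + 586k - 1260 = (-(8/189)k + 4/21)(-(189/2)k^2 + (3213/2)k - 6615) + (0)
Last nonzero remainder: -(189/2)k^2 + (3213/2)k - 6615. Dividing through by -189/2 gives the monic gcd k^2 - 17k + 70.

k^2 - 17k + 70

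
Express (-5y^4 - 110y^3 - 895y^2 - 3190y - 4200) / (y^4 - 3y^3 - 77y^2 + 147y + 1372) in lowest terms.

(-5y^2 - 55y - 150)/(y^2 - 14y + 49)

Apply the Euclidean algorithm:
  -5y^4 - 110y^3 - 895y^2 - 3190y - 4200 = (-5)(y^4 - 3y^3 - 77y^2 + 147y + 1372) + (-125y^3 - 1280y^2 - 2455y + 2660)
  y^4 - 3y^3 - 77y^2 + 147y + 1372 = (-(1/125)y + 331/3125)(-125y^3 - 1280y^2 - 2455y + 2660) + ((24336/625)y^2 + (267696/625)y + 681408/625)
  -125y^3 - 1280y^2 - 2455y + 2660 = (-(78125/24336)y + 59375/24336)((24336/625)y^2 + (267696/625)y + 681408/625) + (0)
Last nonzero remainder: (24336/625)y^2 + (267696/625)y + 681408/625. Dividing through by 24336/625 gives the monic gcd y^2 + 11y + 28.
Cancel y^2 + 11y + 28 from numerator and denominator to get the reduced form.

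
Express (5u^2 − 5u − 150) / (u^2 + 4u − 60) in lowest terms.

(5u + 25)/(u + 10)

Euclidean algorithm in ℚ[u]:
  5u^2 − 5u − 150 = (5)(u^2 + 4u − 60) + (−25u + 150)
  u^2 + 4u − 60 = (−(1/25)u − 2/5)(−25u + 150) + (0)
Last nonzero remainder: −25u + 150. Dividing through by −25 gives the monic gcd u − 6.
Cancel u − 6 from numerator and denominator to get the reduced form.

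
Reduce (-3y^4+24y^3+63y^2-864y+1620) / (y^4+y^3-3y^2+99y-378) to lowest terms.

By polynomial division,
  -3y^4+24y^3+63y^2-864y+1620 = (-3)(y^4+y^3-3y^2+99y-378) + (27y^3+54y^2-567y+486)
  y^4+y^3-3y^2+99y-378 = ((1/27)y-1/27)(27y^3+54y^2-567y+486) + (20y^2+60y-360)
  27y^3+54y^2-567y+486 = ((27/20)y-27/20)(20y^2+60y-360) + (0)
Last nonzero remainder: 20y^2+60y-360. Dividing through by 20 gives the monic gcd y^2+3y-18.
Cancel y^2+3y-18 from numerator and denominator to get the reduced form.

(-3y^2+33y-90)/(y^2-2y+21)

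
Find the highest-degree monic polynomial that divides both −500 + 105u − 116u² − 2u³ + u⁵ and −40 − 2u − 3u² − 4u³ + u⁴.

Repeated division with remainder:
  u⁵ − 2u³ − 116u² + 105u − 500 = (u + 4)(u⁴ − 4u³ − 3u² − 2u − 40) + (17u³ − 102u² + 153u − 340)
  u⁴ − 4u³ − 3u² − 2u − 40 = ((1/17)u + 2/17)(17u³ − 102u² + 153u − 340) + (0)
Last nonzero remainder: 17u³ − 102u² + 153u − 340. Dividing through by 17 gives the monic gcd u³ − 6u² + 9u − 20.

−20 + 9u − 6u² + u³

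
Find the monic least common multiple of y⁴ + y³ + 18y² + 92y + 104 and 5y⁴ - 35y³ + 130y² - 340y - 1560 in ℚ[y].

By polynomial division,
  y⁴ + y³ + 18y² + 92y + 104 = (1/5)(5y⁴ - 35y³ + 130y² - 340y - 1560) + (8y³ - 8y² + 160y + 416)
  5y⁴ - 35y³ + 130y² - 340y - 1560 = ((5/8)y - 15/4)(8y³ - 8y² + 160y + 416) + (0)
Last nonzero remainder: 8y³ - 8y² + 160y + 416. Dividing through by 8 gives the monic gcd y³ - y² + 20y + 52.
Then lcm(f, g) = f·g / gcd(f, g); expanding and making the result monic gives the answer.

y⁵ - 5y⁴ + 12y³ - 16y² - 448y - 624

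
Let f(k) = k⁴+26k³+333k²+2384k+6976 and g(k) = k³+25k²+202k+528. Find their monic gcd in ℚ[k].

By polynomial division,
  k⁴+26k³+333k²+2384k+6976 = (k+1)(k³+25k²+202k+528) + (106k²+1654k+6448)
  k³+25k²+202k+528 = ((1/106)k+249/2809)(106k²+1654k+6448) + (-(15300/2809)k-122400/2809)
  106k²+1654k+6448 = (-(148877/7650)k-1132027/7650)(-(15300/2809)k-122400/2809) + (0)
Last nonzero remainder: -(15300/2809)k-122400/2809. Dividing through by -15300/2809 gives the monic gcd k+8.

k+8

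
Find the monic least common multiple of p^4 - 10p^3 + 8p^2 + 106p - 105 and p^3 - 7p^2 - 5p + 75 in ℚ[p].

p^5 - 15p^4 + 58p^3 + 66p^2 - 635p + 525

Repeated division with remainder:
  p^4 - 10p^3 + 8p^2 + 106p - 105 = (p - 3)(p^3 - 7p^2 - 5p + 75) + (-8p^2 + 16p + 120)
  p^3 - 7p^2 - 5p + 75 = (-(1/8)p + 5/8)(-8p^2 + 16p + 120) + (0)
Last nonzero remainder: -8p^2 + 16p + 120. Dividing through by -8 gives the monic gcd p^2 - 2p - 15.
Then lcm(f, g) = f·g / gcd(f, g); expanding and making the result monic gives the answer.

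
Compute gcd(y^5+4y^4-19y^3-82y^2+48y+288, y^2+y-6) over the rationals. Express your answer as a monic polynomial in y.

Apply the Euclidean algorithm:
  y^5+4y^4-19y^3-82y^2+48y+288 = (y^3+3y^2-16y-48)(y^2+y-6) + (0)
The last nonzero remainder y^2+y-6 is already monic.

y^2+y-6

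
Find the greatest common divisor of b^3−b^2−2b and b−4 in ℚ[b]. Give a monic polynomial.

1

Apply the Euclidean algorithm:
  b^3−b^2−2b = (b^2+3b+10)(b−4) + (40)
  b−4 = ((1/40)b−1/10)(40) + (0)
The last nonzero remainder is the constant 40, so the polynomials are coprime and gcd = 1.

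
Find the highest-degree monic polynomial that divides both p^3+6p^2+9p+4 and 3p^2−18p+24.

By polynomial division,
  p^3+6p^2+9p+4 = ((1/3)p+4)(3p^2−18p+24) + (73p−92)
  3p^2−18p+24 = ((3/73)p−1038/5329)(73p−92) + (32400/5329)
  73p−92 = ((389017/32400)p−122567/8100)(32400/5329) + (0)
The last nonzero remainder is the constant 32400/5329, so the polynomials are coprime and gcd = 1.

1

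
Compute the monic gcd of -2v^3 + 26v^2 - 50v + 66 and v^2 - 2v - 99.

v - 11

By polynomial division,
  -2v^3 + 26v^2 - 50v + 66 = (-2v + 22)(v^2 - 2v - 99) + (-204v + 2244)
  v^2 - 2v - 99 = (-(1/204)v - 3/68)(-204v + 2244) + (0)
Last nonzero remainder: -204v + 2244. Dividing through by -204 gives the monic gcd v - 11.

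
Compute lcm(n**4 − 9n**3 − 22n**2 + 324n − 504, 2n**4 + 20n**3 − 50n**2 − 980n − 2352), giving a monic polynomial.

Apply the Euclidean algorithm:
  n**4 − 9n**3 − 22n**2 + 324n − 504 = (1/2)(2n**4 + 20n**3 − 50n**2 − 980n − 2352) + (−19n**3 + 3n**2 + 814n + 672)
  2n**4 + 20n**3 − 50n**2 − 980n − 2352 = (−(2/19)n − 386/361)(−19n**3 + 3n**2 + 814n + 672) + ((14040/361)n**2 − (14040/361)n − 589680/361)
  −19n**3 + 3n**2 + 814n + 672 = (−(6859/14040)n − 722/1755)((14040/361)n**2 − (14040/361)n − 589680/361) + (0)
Last nonzero remainder: (14040/361)n**2 − (14040/361)n − 589680/361. Dividing through by 14040/361 gives the monic gcd n**2 − n − 42.
Then lcm(f, g) = f·g / gcd(f, g); expanding and making the result monic gives the answer.

n**6 + 2n**5 − 93n**4 − 170n**3 + 2444n**2 + 3528n − 14112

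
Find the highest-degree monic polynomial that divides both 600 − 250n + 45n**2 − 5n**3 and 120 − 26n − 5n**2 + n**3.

Euclidean algorithm in ℚ[n]:
  −5n**3 + 45n**2 − 250n + 600 = (−5)(n**3 − 5n**2 − 26n + 120) + (20n**2 − 380n + 1200)
  n**3 − 5n**2 − 26n + 120 = ((1/20)n + 7/10)(20n**2 − 380n + 1200) + (180n − 720)
  20n**2 − 380n + 1200 = ((1/9)n − 5/3)(180n − 720) + (0)
Last nonzero remainder: 180n − 720. Dividing through by 180 gives the monic gcd n − 4.

−4 + n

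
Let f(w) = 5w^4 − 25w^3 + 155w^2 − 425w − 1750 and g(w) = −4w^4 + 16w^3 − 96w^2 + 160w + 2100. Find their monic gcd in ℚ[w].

Repeated division with remainder:
  5w^4 − 25w^3 + 155w^2 − 425w − 1750 = (−5/4)(−4w^4 + 16w^3 − 96w^2 + 160w + 2100) + (−5w^3 + 35w^2 − 225w + 875)
  −4w^4 + 16w^3 − 96w^2 + 160w + 2100 = ((4/5)w + 12/5)(−5w^3 + 35w^2 − 225w + 875) + (0)
Last nonzero remainder: −5w^3 + 35w^2 − 225w + 875. Dividing through by −5 gives the monic gcd w^3 − 7w^2 + 45w − 175.

w^3 − 7w^2 + 45w − 175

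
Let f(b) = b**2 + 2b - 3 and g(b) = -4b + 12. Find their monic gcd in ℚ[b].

Repeated division with remainder:
  b**2 + 2b - 3 = (-(1/4)b - 5/4)(-4b + 12) + (12)
  -4b + 12 = (-(1/3)b + 1)(12) + (0)
The last nonzero remainder is the constant 12, so the polynomials are coprime and gcd = 1.

1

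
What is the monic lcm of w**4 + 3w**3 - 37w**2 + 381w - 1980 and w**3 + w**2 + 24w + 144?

w**5 + 7w**4 - 25w**3 + 233w**2 - 456w - 7920

Euclidean algorithm in ℚ[w]:
  w**4 + 3w**3 - 37w**2 + 381w - 1980 = (w + 2)(w**3 + w**2 + 24w + 144) + (-63w**2 + 189w - 2268)
  w**3 + w**2 + 24w + 144 = (-(1/63)w - 4/63)(-63w**2 + 189w - 2268) + (0)
Last nonzero remainder: -63w**2 + 189w - 2268. Dividing through by -63 gives the monic gcd w**2 - 3w + 36.
Then lcm(f, g) = f·g / gcd(f, g); expanding and making the result monic gives the answer.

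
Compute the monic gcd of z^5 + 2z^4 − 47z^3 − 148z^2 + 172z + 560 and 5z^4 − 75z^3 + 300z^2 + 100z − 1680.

z^2 − 5z − 14

Euclidean algorithm in ℚ[z]:
  z^5 + 2z^4 − 47z^3 − 148z^2 + 172z + 560 = ((1/5)z + 17/5)(5z^4 − 75z^3 + 300z^2 + 100z − 1680) + (148z^3 − 1188z^2 + 168z + 6272)
  5z^4 − 75z^3 + 300z^2 + 100z − 1680 = ((5/148)z − 645/2738)(148z^3 − 1188z^2 + 168z + 6272) + ((19800/1369)z^2 − (99000/1369)z − 277200/1369)
  148z^3 − 1188z^2 + 168z + 6272 = ((50653/4950)z − 76664/2475)((19800/1369)z^2 − (99000/1369)z − 277200/1369) + (0)
Last nonzero remainder: (19800/1369)z^2 − (99000/1369)z − 277200/1369. Dividing through by 19800/1369 gives the monic gcd z^2 − 5z − 14.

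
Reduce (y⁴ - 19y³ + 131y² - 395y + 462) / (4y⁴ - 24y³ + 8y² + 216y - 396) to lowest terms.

Repeated division with remainder:
  y⁴ - 19y³ + 131y² - 395y + 462 = (1/4)(4y⁴ - 24y³ + 8y² + 216y - 396) + (-13y³ + 129y² - 449y + 561)
  4y⁴ - 24y³ + 8y² + 216y - 396 = (-(4/13)y - 204/169)(-13y³ + 129y² - 449y + 561) + ((4320/169)y² - (25920/169)y + 47520/169)
  -13y³ + 129y² - 449y + 561 = (-(2197/4320)y + 2873/1440)((4320/169)y² - (25920/169)y + 47520/169) + (0)
Last nonzero remainder: (4320/169)y² - (25920/169)y + 47520/169. Dividing through by 4320/169 gives the monic gcd y² - 6y + 11.
Cancel y² - 6y + 11 from numerator and denominator to get the reduced form.

(y² - 13y + 42)/(4y² - 36)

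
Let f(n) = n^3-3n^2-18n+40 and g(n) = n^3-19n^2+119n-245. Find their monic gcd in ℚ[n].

Apply the Euclidean algorithm:
  n^3-3n^2-18n+40 = (n^3-19n^2+119n-245) + (16n^2-137n+285)
  n^3-19n^2+119n-245 = ((1/16)n-167/256)(16n^2-137n+285) + ((3025/256)n-15125/256)
  16n^2-137n+285 = ((4096/3025)n-14592/3025)((3025/256)n-15125/256) + (0)
Last nonzero remainder: (3025/256)n-15125/256. Dividing through by 3025/256 gives the monic gcd n-5.

n-5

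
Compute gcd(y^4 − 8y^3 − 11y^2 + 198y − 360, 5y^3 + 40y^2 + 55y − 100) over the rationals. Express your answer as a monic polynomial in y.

y + 5

Apply the Euclidean algorithm:
  y^4 − 8y^3 − 11y^2 + 198y − 360 = ((1/5)y − 16/5)(5y^3 + 40y^2 + 55y − 100) + (106y^2 + 394y − 680)
  5y^3 + 40y^2 + 55y − 100 = ((5/106)y + 1135/5618)(106y^2 + 394y − 680) + ((21000/2809)y + 105000/2809)
  106y^2 + 394y − 680 = ((148877/10500)y − 47753/2625)((21000/2809)y + 105000/2809) + (0)
Last nonzero remainder: (21000/2809)y + 105000/2809. Dividing through by 21000/2809 gives the monic gcd y + 5.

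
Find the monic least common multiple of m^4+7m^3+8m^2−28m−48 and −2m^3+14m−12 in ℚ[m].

m^5+6m^4+m^3−36m^2−20m+48

Apply the Euclidean algorithm:
  m^4+7m^3+8m^2−28m−48 = (−(1/2)m−7/2)(−2m^3+14m−12) + (15m^2+15m−90)
  −2m^3+14m−12 = (−(2/15)m+2/15)(15m^2+15m−90) + (0)
Last nonzero remainder: 15m^2+15m−90. Dividing through by 15 gives the monic gcd m^2+m−6.
Then lcm(f, g) = f·g / gcd(f, g); expanding and making the result monic gives the answer.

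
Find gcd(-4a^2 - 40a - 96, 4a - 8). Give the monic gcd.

Euclidean algorithm in ℚ[a]:
  -4a^2 - 40a - 96 = (-a - 12)(4a - 8) + (-192)
  4a - 8 = (-(1/48)a + 1/24)(-192) + (0)
The last nonzero remainder is the constant -192, so the polynomials are coprime and gcd = 1.

1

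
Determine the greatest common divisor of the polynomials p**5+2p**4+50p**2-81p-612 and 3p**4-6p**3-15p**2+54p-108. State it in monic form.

Euclidean algorithm in ℚ[p]:
  p**5+2p**4+50p**2-81p-612 = ((1/3)p+4/3)(3p**4-6p**3-15p**2+54p-108) + (13p**3+52p**2-117p-468)
  3p**4-6p**3-15p**2+54p-108 = ((3/13)p-18/13)(13p**3+52p**2-117p-468) + (84p**2-756)
  13p**3+52p**2-117p-468 = ((13/84)p+13/21)(84p**2-756) + (0)
Last nonzero remainder: 84p**2-756. Dividing through by 84 gives the monic gcd p**2-9.

p**2-9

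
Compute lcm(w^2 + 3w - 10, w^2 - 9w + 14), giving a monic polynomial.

w^3 - 4w^2 - 31w + 70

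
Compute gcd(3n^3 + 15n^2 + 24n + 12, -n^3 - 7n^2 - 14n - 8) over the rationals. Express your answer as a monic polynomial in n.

n^2 + 3n + 2

Euclidean algorithm in ℚ[n]:
  3n^3 + 15n^2 + 24n + 12 = (-3)(-n^3 - 7n^2 - 14n - 8) + (-6n^2 - 18n - 12)
  -n^3 - 7n^2 - 14n - 8 = ((1/6)n + 2/3)(-6n^2 - 18n - 12) + (0)
Last nonzero remainder: -6n^2 - 18n - 12. Dividing through by -6 gives the monic gcd n^2 + 3n + 2.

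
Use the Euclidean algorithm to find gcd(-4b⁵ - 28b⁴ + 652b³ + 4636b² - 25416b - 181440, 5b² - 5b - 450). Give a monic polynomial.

b² - b - 90

Repeated division with remainder:
  -4b⁵ - 28b⁴ + 652b³ + 4636b² - 25416b - 181440 = (-(4/5)b³ - (32/5)b² + 52b + 2016/5)(5b² - 5b - 450) + (0)
Last nonzero remainder: 5b² - 5b - 450. Dividing through by 5 gives the monic gcd b² - b - 90.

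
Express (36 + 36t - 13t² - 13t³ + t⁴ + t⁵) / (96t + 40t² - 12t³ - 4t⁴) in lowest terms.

(6 + 5t - 2t² - t³)/(16t + 4t²)

By polynomial division,
  t⁵ + t⁴ - 13t³ - 13t² + 36t + 36 = (-(1/4)t + 1/2)(-4t⁴ - 12t³ + 40t² + 96t) + (3t³ - 9t² - 12t + 36)
  -4t⁴ - 12t³ + 40t² + 96t = (-(4/3)t - 8)(3t³ - 9t² - 12t + 36) + (-48t² + 48t + 288)
  3t³ - 9t² - 12t + 36 = (-(1/16)t + 1/8)(-48t² + 48t + 288) + (0)
Last nonzero remainder: -48t² + 48t + 288. Dividing through by -48 gives the monic gcd t² - t - 6.
Cancel t² - t - 6 from numerator and denominator to get the reduced form.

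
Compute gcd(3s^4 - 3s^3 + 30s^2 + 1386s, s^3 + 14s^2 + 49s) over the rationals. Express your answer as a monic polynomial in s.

By polynomial division,
  3s^4 - 3s^3 + 30s^2 + 1386s = (3s - 45)(s^3 + 14s^2 + 49s) + (513s^2 + 3591s)
  s^3 + 14s^2 + 49s = ((1/513)s + 7/513)(513s^2 + 3591s) + (0)
Last nonzero remainder: 513s^2 + 3591s. Dividing through by 513 gives the monic gcd s^2 + 7s.

s^2 + 7s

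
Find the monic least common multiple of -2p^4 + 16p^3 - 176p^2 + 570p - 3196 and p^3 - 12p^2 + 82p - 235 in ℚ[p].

Apply the Euclidean algorithm:
  -2p^4 + 16p^3 - 176p^2 + 570p - 3196 = (-2p - 8)(p^3 - 12p^2 + 82p - 235) + (-108p^2 + 756p - 5076)
  p^3 - 12p^2 + 82p - 235 = (-(1/108)p + 5/108)(-108p^2 + 756p - 5076) + (0)
Last nonzero remainder: -108p^2 + 756p - 5076. Dividing through by -108 gives the monic gcd p^2 - 7p + 47.
Then lcm(f, g) = f·g / gcd(f, g); expanding and making the result monic gives the answer.

p^5 - 13p^4 + 128p^3 - 725p^2 + 3023p - 7990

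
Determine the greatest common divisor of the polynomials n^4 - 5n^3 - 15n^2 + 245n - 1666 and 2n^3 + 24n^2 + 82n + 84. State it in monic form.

n + 7

Repeated division with remainder:
  n^4 - 5n^3 - 15n^2 + 245n - 1666 = ((1/2)n - 17/2)(2n^3 + 24n^2 + 82n + 84) + (148n^2 + 900n - 952)
  2n^3 + 24n^2 + 82n + 84 = ((1/74)n + 219/2738)(148n^2 + 900n - 952) + ((31320/1369)n + 219240/1369)
  148n^2 + 900n - 952 = ((50653/7830)n - 23273/3915)((31320/1369)n + 219240/1369) + (0)
Last nonzero remainder: (31320/1369)n + 219240/1369. Dividing through by 31320/1369 gives the monic gcd n + 7.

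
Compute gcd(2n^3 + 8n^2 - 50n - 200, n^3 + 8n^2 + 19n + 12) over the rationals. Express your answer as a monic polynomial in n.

n + 4

Apply the Euclidean algorithm:
  2n^3 + 8n^2 - 50n - 200 = (2)(n^3 + 8n^2 + 19n + 12) + (-8n^2 - 88n - 224)
  n^3 + 8n^2 + 19n + 12 = (-(1/8)n + 3/8)(-8n^2 - 88n - 224) + (24n + 96)
  -8n^2 - 88n - 224 = (-(1/3)n - 7/3)(24n + 96) + (0)
Last nonzero remainder: 24n + 96. Dividing through by 24 gives the monic gcd n + 4.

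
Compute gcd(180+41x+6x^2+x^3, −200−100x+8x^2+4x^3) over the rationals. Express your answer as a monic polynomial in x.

5+x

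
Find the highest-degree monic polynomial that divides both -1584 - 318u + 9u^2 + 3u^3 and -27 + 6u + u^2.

By polynomial division,
  3u^3 + 9u^2 - 318u - 1584 = (3u - 9)(u^2 + 6u - 27) + (-183u - 1827)
  u^2 + 6u - 27 = (-(1/183)u + 81/3721)(-183u - 1827) + (47520/3721)
  -183u - 1827 = (-(226981/15840)u - 755363/5280)(47520/3721) + (0)
The last nonzero remainder is the constant 47520/3721, so the polynomials are coprime and gcd = 1.

1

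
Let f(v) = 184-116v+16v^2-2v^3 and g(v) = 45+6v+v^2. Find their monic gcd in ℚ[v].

1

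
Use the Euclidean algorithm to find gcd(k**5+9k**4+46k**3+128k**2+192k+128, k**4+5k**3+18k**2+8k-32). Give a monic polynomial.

k**3+6k**2+24k+32

By polynomial division,
  k**5+9k**4+46k**3+128k**2+192k+128 = (k+4)(k**4+5k**3+18k**2+8k-32) + (8k**3+48k**2+192k+256)
  k**4+5k**3+18k**2+8k-32 = ((1/8)k-1/8)(8k**3+48k**2+192k+256) + (0)
Last nonzero remainder: 8k**3+48k**2+192k+256. Dividing through by 8 gives the monic gcd k**3+6k**2+24k+32.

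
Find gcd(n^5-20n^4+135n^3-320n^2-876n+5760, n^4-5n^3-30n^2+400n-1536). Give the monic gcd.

Apply the Euclidean algorithm:
  n^5-20n^4+135n^3-320n^2-876n+5760 = (n-15)(n^4-5n^3-30n^2+400n-1536) + (90n^3-1170n^2+6660n-17280)
  n^4-5n^3-30n^2+400n-1536 = ((1/90)n+4/45)(90n^3-1170n^2+6660n-17280) + (0)
Last nonzero remainder: 90n^3-1170n^2+6660n-17280. Dividing through by 90 gives the monic gcd n^3-13n^2+74n-192.

n^3-13n^2+74n-192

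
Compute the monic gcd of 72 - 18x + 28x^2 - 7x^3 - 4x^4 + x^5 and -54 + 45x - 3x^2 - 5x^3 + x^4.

-9 + x^2

By polynomial division,
  x^5 - 4x^4 - 7x^3 + 28x^2 - 18x + 72 = (x + 1)(x^4 - 5x^3 - 3x^2 + 45x - 54) + (x^3 - 14x^2 - 9x + 126)
  x^4 - 5x^3 - 3x^2 + 45x - 54 = (x + 9)(x^3 - 14x^2 - 9x + 126) + (132x^2 - 1188)
  x^3 - 14x^2 - 9x + 126 = ((1/132)x - 7/66)(132x^2 - 1188) + (0)
Last nonzero remainder: 132x^2 - 1188. Dividing through by 132 gives the monic gcd x^2 - 9.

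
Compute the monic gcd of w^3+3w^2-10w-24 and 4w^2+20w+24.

Apply the Euclidean algorithm:
  w^3+3w^2-10w-24 = ((1/4)w-1/2)(4w^2+20w+24) + (-6w-12)
  4w^2+20w+24 = (-(2/3)w-2)(-6w-12) + (0)
Last nonzero remainder: -6w-12. Dividing through by -6 gives the monic gcd w+2.

w+2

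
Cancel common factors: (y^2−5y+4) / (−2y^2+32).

Repeated division with remainder:
  y^2−5y+4 = (−1/2)(−2y^2+32) + (−5y+20)
  −2y^2+32 = ((2/5)y+8/5)(−5y+20) + (0)
Last nonzero remainder: −5y+20. Dividing through by −5 gives the monic gcd y−4.
Cancel y−4 from numerator and denominator to get the reduced form.

(−y+1)/(2y+8)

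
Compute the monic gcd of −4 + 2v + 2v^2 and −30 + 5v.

1

Euclidean algorithm in ℚ[v]:
  2v^2 + 2v − 4 = ((2/5)v + 14/5)(5v − 30) + (80)
  5v − 30 = ((1/16)v − 3/8)(80) + (0)
The last nonzero remainder is the constant 80, so the polynomials are coprime and gcd = 1.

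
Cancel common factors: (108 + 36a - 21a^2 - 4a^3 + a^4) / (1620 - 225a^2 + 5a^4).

(2 + a)/(30 + 5a)

Euclidean algorithm in ℚ[a]:
  a^4 - 4a^3 - 21a^2 + 36a + 108 = (1/5)(5a^4 - 225a^2 + 1620) + (-4a^3 + 24a^2 + 36a - 216)
  5a^4 - 225a^2 + 1620 = (-(5/4)a - 15/2)(-4a^3 + 24a^2 + 36a - 216) + (0)
Last nonzero remainder: -4a^3 + 24a^2 + 36a - 216. Dividing through by -4 gives the monic gcd a^3 - 6a^2 - 9a + 54.
Cancel a^3 - 6a^2 - 9a + 54 from numerator and denominator to get the reduced form.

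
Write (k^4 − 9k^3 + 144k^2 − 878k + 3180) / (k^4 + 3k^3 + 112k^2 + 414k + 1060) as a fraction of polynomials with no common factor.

(k^2 − 8k + 30)/(k^2 + 4k + 10)

Repeated division with remainder:
  k^4 − 9k^3 + 144k^2 − 878k + 3180 = (k^4 + 3k^3 + 112k^2 + 414k + 1060) + (−12k^3 + 32k^2 − 1292k + 2120)
  k^4 + 3k^3 + 112k^2 + 414k + 1060 = (−(1/12)k − 17/36)(−12k^3 + 32k^2 − 1292k + 2120) + ((175/9)k^2 − (175/9)k + 18550/9)
  −12k^3 + 32k^2 − 1292k + 2120 = (−(108/175)k + 36/35)((175/9)k^2 − (175/9)k + 18550/9) + (0)
Last nonzero remainder: (175/9)k^2 − (175/9)k + 18550/9. Dividing through by 175/9 gives the monic gcd k^2 − k + 106.
Cancel k^2 − k + 106 from numerator and denominator to get the reduced form.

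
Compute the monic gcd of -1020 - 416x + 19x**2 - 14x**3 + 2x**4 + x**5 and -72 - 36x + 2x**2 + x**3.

12 + 8x + x**2

Apply the Euclidean algorithm:
  x**5 + 2x**4 - 14x**3 + 19x**2 - 416x - 1020 = (x**2 + 22)(x**3 + 2x**2 - 36x - 72) + (47x**2 + 376x + 564)
  x**3 + 2x**2 - 36x - 72 = ((1/47)x - 6/47)(47x**2 + 376x + 564) + (0)
Last nonzero remainder: 47x**2 + 376x + 564. Dividing through by 47 gives the monic gcd x**2 + 8x + 12.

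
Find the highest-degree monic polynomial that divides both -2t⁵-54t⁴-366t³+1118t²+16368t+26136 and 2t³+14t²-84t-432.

t²+3t-54

Apply the Euclidean algorithm:
  -2t⁵-54t⁴-366t³+1118t²+16368t+26136 = (-t²-20t-85)(2t³+14t²-84t-432) + (196t²+588t-10584)
  2t³+14t²-84t-432 = ((1/98)t+2/49)(196t²+588t-10584) + (0)
Last nonzero remainder: 196t²+588t-10584. Dividing through by 196 gives the monic gcd t²+3t-54.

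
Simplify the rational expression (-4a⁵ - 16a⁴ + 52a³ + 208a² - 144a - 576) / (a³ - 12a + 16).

By polynomial division,
  -4a⁵ - 16a⁴ + 52a³ + 208a² - 144a - 576 = (-4a² - 16a + 4)(a³ - 12a + 16) + (80a² + 160a - 640)
  a³ - 12a + 16 = ((1/80)a - 1/40)(80a² + 160a - 640) + (0)
Last nonzero remainder: 80a² + 160a - 640. Dividing through by 80 gives the monic gcd a² + 2a - 8.
Cancel a² + 2a - 8 from numerator and denominator to get the reduced form.

(-4a³ - 8a² + 36a + 72)/(a - 2)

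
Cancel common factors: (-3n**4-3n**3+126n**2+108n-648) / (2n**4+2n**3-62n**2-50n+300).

(-3n**2+108)/(2n**2-50)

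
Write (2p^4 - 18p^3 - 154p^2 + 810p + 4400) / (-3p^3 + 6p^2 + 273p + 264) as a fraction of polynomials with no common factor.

(-2p^3 - 4p^2 + 110p + 400)/(3p^2 + 27p + 24)

Repeated division with remainder:
  2p^4 - 18p^3 - 154p^2 + 810p + 4400 = (-(2/3)p + 14/3)(-3p^3 + 6p^2 + 273p + 264) + (-288p + 3168)
  -3p^3 + 6p^2 + 273p + 264 = ((1/96)p^2 + (3/32)p + 1/12)(-288p + 3168) + (0)
Last nonzero remainder: -288p + 3168. Dividing through by -288 gives the monic gcd p - 11.
Cancel p - 11 from numerator and denominator to get the reduced form.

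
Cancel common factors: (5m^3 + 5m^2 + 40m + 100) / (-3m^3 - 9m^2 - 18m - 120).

Euclidean algorithm in ℚ[m]:
  5m^3 + 5m^2 + 40m + 100 = (-5/3)(-3m^3 - 9m^2 - 18m - 120) + (-10m^2 + 10m - 100)
  -3m^3 - 9m^2 - 18m - 120 = ((3/10)m + 6/5)(-10m^2 + 10m - 100) + (0)
Last nonzero remainder: -10m^2 + 10m - 100. Dividing through by -10 gives the monic gcd m^2 - m + 10.
Cancel m^2 - m + 10 from numerator and denominator to get the reduced form.

(-5m - 10)/(3m + 12)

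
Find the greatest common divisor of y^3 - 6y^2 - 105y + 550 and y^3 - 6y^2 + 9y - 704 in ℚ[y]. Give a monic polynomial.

y - 11

Euclidean algorithm in ℚ[y]:
  y^3 - 6y^2 - 105y + 550 = (y^3 - 6y^2 + 9y - 704) + (-114y + 1254)
  y^3 - 6y^2 + 9y - 704 = (-(1/114)y^2 - (5/114)y - 32/57)(-114y + 1254) + (0)
Last nonzero remainder: -114y + 1254. Dividing through by -114 gives the monic gcd y - 11.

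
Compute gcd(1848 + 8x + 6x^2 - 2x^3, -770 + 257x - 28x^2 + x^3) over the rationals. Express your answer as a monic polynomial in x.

-11 + x

By polynomial division,
  -2x^3 + 6x^2 + 8x + 1848 = (-2)(x^3 - 28x^2 + 257x - 770) + (-50x^2 + 522x + 308)
  x^3 - 28x^2 + 257x - 770 = (-(1/50)x + 439/1250)(-50x^2 + 522x + 308) + ((49896/625)x - 548856/625)
  -50x^2 + 522x + 308 = (-(15625/24948)x - 625/1782)((49896/625)x - 548856/625) + (0)
Last nonzero remainder: (49896/625)x - 548856/625. Dividing through by 49896/625 gives the monic gcd x - 11.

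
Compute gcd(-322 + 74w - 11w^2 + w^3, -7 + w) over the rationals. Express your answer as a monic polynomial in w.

Euclidean algorithm in ℚ[w]:
  w^3 - 11w^2 + 74w - 322 = (w^2 - 4w + 46)(w - 7) + (0)
The last nonzero remainder w - 7 is already monic.

-7 + w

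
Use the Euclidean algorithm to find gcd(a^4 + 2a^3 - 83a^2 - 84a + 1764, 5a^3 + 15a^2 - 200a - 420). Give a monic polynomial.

a^2 + a - 42

Euclidean algorithm in ℚ[a]:
  a^4 + 2a^3 - 83a^2 - 84a + 1764 = ((1/5)a - 1/5)(5a^3 + 15a^2 - 200a - 420) + (-40a^2 - 40a + 1680)
  5a^3 + 15a^2 - 200a - 420 = (-(1/8)a - 1/4)(-40a^2 - 40a + 1680) + (0)
Last nonzero remainder: -40a^2 - 40a + 1680. Dividing through by -40 gives the monic gcd a^2 + a - 42.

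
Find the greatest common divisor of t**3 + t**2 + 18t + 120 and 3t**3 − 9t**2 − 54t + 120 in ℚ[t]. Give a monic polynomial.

t + 4

Apply the Euclidean algorithm:
  t**3 + t**2 + 18t + 120 = (1/3)(3t**3 − 9t**2 − 54t + 120) + (4t**2 + 36t + 80)
  3t**3 − 9t**2 − 54t + 120 = ((3/4)t − 9)(4t**2 + 36t + 80) + (210t + 840)
  4t**2 + 36t + 80 = ((2/105)t + 2/21)(210t + 840) + (0)
Last nonzero remainder: 210t + 840. Dividing through by 210 gives the monic gcd t + 4.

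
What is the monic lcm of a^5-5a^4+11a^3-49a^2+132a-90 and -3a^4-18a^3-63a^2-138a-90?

a^7-a^6-6a^5-20a^4-31a^3+291a^2+36a-270

By polynomial division,
  a^5-5a^4+11a^3-49a^2+132a-90 = (-(1/3)a+11/3)(-3a^4-18a^3-63a^2-138a-90) + (56a^3+136a^2+608a+240)
  -3a^4-18a^3-63a^2-138a-90 = (-(3/56)a-75/392)(56a^3+136a^2+608a+240) + (-(216/49)a^2-(432/49)a-2160/49)
  56a^3+136a^2+608a+240 = (-(343/27)a-49/9)(-(216/49)a^2-(432/49)a-2160/49) + (0)
Last nonzero remainder: -(216/49)a^2-(432/49)a-2160/49. Dividing through by -216/49 gives the monic gcd a^2+2a+10.
Then lcm(f, g) = f·g / gcd(f, g); expanding and making the result monic gives the answer.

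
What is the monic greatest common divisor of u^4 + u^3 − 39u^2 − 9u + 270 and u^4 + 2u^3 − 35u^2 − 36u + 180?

u^3 + 4u^2 − 27u − 90

Repeated division with remainder:
  u^4 + u^3 − 39u^2 − 9u + 270 = (u^4 + 2u^3 − 35u^2 − 36u + 180) + (−u^3 − 4u^2 + 27u + 90)
  u^4 + 2u^3 − 35u^2 − 36u + 180 = (−u + 2)(−u^3 − 4u^2 + 27u + 90) + (0)
Last nonzero remainder: −u^3 − 4u^2 + 27u + 90. Dividing through by −1 gives the monic gcd u^3 + 4u^2 − 27u − 90.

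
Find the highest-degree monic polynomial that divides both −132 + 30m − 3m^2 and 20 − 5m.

1

Euclidean algorithm in ℚ[m]:
  −3m^2 + 30m − 132 = ((3/5)m − 18/5)(−5m + 20) + (−60)
  −5m + 20 = ((1/12)m − 1/3)(−60) + (0)
The last nonzero remainder is the constant −60, so the polynomials are coprime and gcd = 1.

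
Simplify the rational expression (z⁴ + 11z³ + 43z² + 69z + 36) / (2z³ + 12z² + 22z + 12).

Repeated division with remainder:
  z⁴ + 11z³ + 43z² + 69z + 36 = ((1/2)z + 5/2)(2z³ + 12z² + 22z + 12) + (2z² + 8z + 6)
  2z³ + 12z² + 22z + 12 = (z + 2)(2z² + 8z + 6) + (0)
Last nonzero remainder: 2z² + 8z + 6. Dividing through by 2 gives the monic gcd z² + 4z + 3.
Cancel z² + 4z + 3 from numerator and denominator to get the reduced form.

(z² + 7z + 12)/(2z + 4)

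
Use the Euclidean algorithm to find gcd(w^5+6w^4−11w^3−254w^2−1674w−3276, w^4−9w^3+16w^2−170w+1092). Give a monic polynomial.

Apply the Euclidean algorithm:
  w^5+6w^4−11w^3−254w^2−1674w−3276 = (w+15)(w^4−9w^3+16w^2−170w+1092) + (108w^3−324w^2−216w−19656)
  w^4−9w^3+16w^2−170w+1092 = ((1/108)w−1/18)(108w^3−324w^2−216w−19656) + (0)
Last nonzero remainder: 108w^3−324w^2−216w−19656. Dividing through by 108 gives the monic gcd w^3−3w^2−2w−182.

w^3−3w^2−2w−182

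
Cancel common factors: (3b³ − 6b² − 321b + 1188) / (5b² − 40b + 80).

(3b² + 6b − 297)/(5b − 20)

Apply the Euclidean algorithm:
  3b³ − 6b² − 321b + 1188 = ((3/5)b + 18/5)(5b² − 40b + 80) + (−225b + 900)
  5b² − 40b + 80 = (−(1/45)b + 4/45)(−225b + 900) + (0)
Last nonzero remainder: −225b + 900. Dividing through by −225 gives the monic gcd b − 4.
Cancel b − 4 from numerator and denominator to get the reduced form.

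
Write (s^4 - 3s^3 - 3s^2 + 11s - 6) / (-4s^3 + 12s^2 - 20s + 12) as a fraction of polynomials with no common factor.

(-s^3 + 2s^2 + 5s - 6)/(4s^2 - 8s + 12)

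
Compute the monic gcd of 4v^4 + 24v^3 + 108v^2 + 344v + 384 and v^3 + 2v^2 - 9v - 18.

v^2 + 5v + 6

Euclidean algorithm in ℚ[v]:
  4v^4 + 24v^3 + 108v^2 + 344v + 384 = (4v + 16)(v^3 + 2v^2 - 9v - 18) + (112v^2 + 560v + 672)
  v^3 + 2v^2 - 9v - 18 = ((1/112)v - 3/112)(112v^2 + 560v + 672) + (0)
Last nonzero remainder: 112v^2 + 560v + 672. Dividing through by 112 gives the monic gcd v^2 + 5v + 6.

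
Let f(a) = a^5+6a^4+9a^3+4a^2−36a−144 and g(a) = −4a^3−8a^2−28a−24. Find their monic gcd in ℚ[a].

Repeated division with remainder:
  a^5+6a^4+9a^3+4a^2−36a−144 = (−(1/4)a^2−a+3/2)(−4a^3−8a^2−28a−24) + (−18a^2−18a−108)
  −4a^3−8a^2−28a−24 = ((2/9)a+2/9)(−18a^2−18a−108) + (0)
Last nonzero remainder: −18a^2−18a−108. Dividing through by −18 gives the monic gcd a^2+a+6.

a^2+a+6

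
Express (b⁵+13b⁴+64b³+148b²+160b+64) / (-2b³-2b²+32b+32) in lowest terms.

By polynomial division,
  b⁵+13b⁴+64b³+148b²+160b+64 = (-(1/2)b²-6b-34)(-2b³-2b²+32b+32) + (288b²+1440b+1152)
  -2b³-2b²+32b+32 = (-(1/144)b+1/36)(288b²+1440b+1152) + (0)
Last nonzero remainder: 288b²+1440b+1152. Dividing through by 288 gives the monic gcd b²+5b+4.
Cancel b²+5b+4 from numerator and denominator to get the reduced form.

(-b³-8b²-20b-16)/(2b-8)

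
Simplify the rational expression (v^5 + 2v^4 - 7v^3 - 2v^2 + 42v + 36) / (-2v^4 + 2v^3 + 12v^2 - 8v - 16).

(-v^3 + v^2 + 6v - 18)/(2v^2 - 8v + 8)

Euclidean algorithm in ℚ[v]:
  v^5 + 2v^4 - 7v^3 - 2v^2 + 42v + 36 = (-(1/2)v - 3/2)(-2v^4 + 2v^3 + 12v^2 - 8v - 16) + (2v^3 + 12v^2 + 22v + 12)
  -2v^4 + 2v^3 + 12v^2 - 8v - 16 = (-v + 7)(2v^3 + 12v^2 + 22v + 12) + (-50v^2 - 150v - 100)
  2v^3 + 12v^2 + 22v + 12 = (-(1/25)v - 3/25)(-50v^2 - 150v - 100) + (0)
Last nonzero remainder: -50v^2 - 150v - 100. Dividing through by -50 gives the monic gcd v^2 + 3v + 2.
Cancel v^2 + 3v + 2 from numerator and denominator to get the reduced form.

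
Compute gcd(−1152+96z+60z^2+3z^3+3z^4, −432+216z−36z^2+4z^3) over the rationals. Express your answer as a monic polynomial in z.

−3+z

Apply the Euclidean algorithm:
  3z^4+3z^3+60z^2+96z−1152 = ((3/4)z+15/2)(4z^3−36z^2+216z−432) + (168z^2−1200z+2088)
  4z^3−36z^2+216z−432 = ((1/42)z−13/294)(168z^2−1200z+2088) + ((5548/49)z−16644/49)
  168z^2−1200z+2088 = ((2058/1387)z−8526/1387)((5548/49)z−16644/49) + (0)
Last nonzero remainder: (5548/49)z−16644/49. Dividing through by 5548/49 gives the monic gcd z−3.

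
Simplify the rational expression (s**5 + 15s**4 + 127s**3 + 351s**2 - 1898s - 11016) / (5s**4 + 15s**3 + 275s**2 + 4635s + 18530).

(s**3 + 4s**2 + 49s - 324)/(5s**2 - 40s + 545)

Euclidean algorithm in ℚ[s]:
  s**5 + 15s**4 + 127s**3 + 351s**2 - 1898s - 11016 = ((1/5)s + 12/5)(5s**4 + 15s**3 + 275s**2 + 4635s + 18530) + (36s**3 - 1236s**2 - 16728s - 55488)
  5s**4 + 15s**3 + 275s**2 + 4635s + 18530 = ((5/36)s + 140/27)(36s**3 - 1236s**2 - 16728s - 55488) + ((81065/9)s**2 + (891715/9)s + 2756210/9)
  36s**3 - 1236s**2 - 16728s - 55488 = ((324/81065)s - 14688/81065)((81065/9)s**2 + (891715/9)s + 2756210/9) + (0)
Last nonzero remainder: (81065/9)s**2 + (891715/9)s + 2756210/9. Dividing through by 81065/9 gives the monic gcd s**2 + 11s + 34.
Cancel s**2 + 11s + 34 from numerator and denominator to get the reduced form.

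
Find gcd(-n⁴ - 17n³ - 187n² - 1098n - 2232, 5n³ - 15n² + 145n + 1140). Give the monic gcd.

Euclidean algorithm in ℚ[n]:
  -n⁴ - 17n³ - 187n² - 1098n - 2232 = (-(1/5)n - 4)(5n³ - 15n² + 145n + 1140) + (-218n² - 290n + 2328)
  5n³ - 15n² + 145n + 1140 = (-(5/218)n + 1180/11881)(-218n² - 290n + 2328) + ((2699325/11881)n + 10797300/11881)
  -218n² - 290n + 2328 = (-(2590058/2699325)n + 2304914/899775)((2699325/11881)n + 10797300/11881) + (0)
Last nonzero remainder: (2699325/11881)n + 10797300/11881. Dividing through by 2699325/11881 gives the monic gcd n + 4.

n + 4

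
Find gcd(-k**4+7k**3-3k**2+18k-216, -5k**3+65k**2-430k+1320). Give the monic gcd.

Repeated division with remainder:
  -k**4+7k**3-3k**2+18k-216 = ((1/5)k+6/5)(-5k**3+65k**2-430k+1320) + (5k**2+270k-1800)
  -5k**3+65k**2-430k+1320 = (-k+67)(5k**2+270k-1800) + (-20320k+121920)
  5k**2+270k-1800 = (-(1/4064)k-15/1016)(-20320k+121920) + (0)
Last nonzero remainder: -20320k+121920. Dividing through by -20320 gives the monic gcd k-6.

k-6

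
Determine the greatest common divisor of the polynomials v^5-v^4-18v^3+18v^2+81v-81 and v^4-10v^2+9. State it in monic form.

Repeated division with remainder:
  v^5-v^4-18v^3+18v^2+81v-81 = (v-1)(v^4-10v^2+9) + (-8v^3+8v^2+72v-72)
  v^4-10v^2+9 = (-(1/8)v-1/8)(-8v^3+8v^2+72v-72) + (0)
Last nonzero remainder: -8v^3+8v^2+72v-72. Dividing through by -8 gives the monic gcd v^3-v^2-9v+9.

v^3-v^2-9v+9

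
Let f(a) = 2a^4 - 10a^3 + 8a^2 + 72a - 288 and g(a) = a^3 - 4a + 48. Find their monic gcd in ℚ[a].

Euclidean algorithm in ℚ[a]:
  2a^4 - 10a^3 + 8a^2 + 72a - 288 = (2a - 10)(a^3 - 4a + 48) + (16a^2 - 64a + 192)
  a^3 - 4a + 48 = ((1/16)a + 1/4)(16a^2 - 64a + 192) + (0)
Last nonzero remainder: 16a^2 - 64a + 192. Dividing through by 16 gives the monic gcd a^2 - 4a + 12.

a^2 - 4a + 12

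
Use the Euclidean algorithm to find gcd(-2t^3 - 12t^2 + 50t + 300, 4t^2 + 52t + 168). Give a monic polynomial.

t + 6

Euclidean algorithm in ℚ[t]:
  -2t^3 - 12t^2 + 50t + 300 = (-(1/2)t + 7/2)(4t^2 + 52t + 168) + (-48t - 288)
  4t^2 + 52t + 168 = (-(1/12)t - 7/12)(-48t - 288) + (0)
Last nonzero remainder: -48t - 288. Dividing through by -48 gives the monic gcd t + 6.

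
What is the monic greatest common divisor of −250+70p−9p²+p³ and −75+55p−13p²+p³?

−5+p

By polynomial division,
  p³−9p²+70p−250 = (p³−13p²+55p−75) + (4p²+15p−175)
  p³−13p²+55p−75 = ((1/4)p−67/16)(4p²+15p−175) + ((2585/16)p−12925/16)
  4p²+15p−175 = ((64/2585)p+112/517)((2585/16)p−12925/16) + (0)
Last nonzero remainder: (2585/16)p−12925/16. Dividing through by 2585/16 gives the monic gcd p−5.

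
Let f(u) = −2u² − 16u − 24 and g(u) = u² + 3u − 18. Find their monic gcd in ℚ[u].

Repeated division with remainder:
  −2u² − 16u − 24 = (−2)(u² + 3u − 18) + (−10u − 60)
  u² + 3u − 18 = (−(1/10)u + 3/10)(−10u − 60) + (0)
Last nonzero remainder: −10u − 60. Dividing through by −10 gives the monic gcd u + 6.

u + 6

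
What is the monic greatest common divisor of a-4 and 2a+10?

Apply the Euclidean algorithm:
  a-4 = (1/2)(2a+10) + (-9)
  2a+10 = (-(2/9)a-10/9)(-9) + (0)
The last nonzero remainder is the constant -9, so the polynomials are coprime and gcd = 1.

1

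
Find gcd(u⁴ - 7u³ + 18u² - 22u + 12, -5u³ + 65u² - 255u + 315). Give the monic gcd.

u - 3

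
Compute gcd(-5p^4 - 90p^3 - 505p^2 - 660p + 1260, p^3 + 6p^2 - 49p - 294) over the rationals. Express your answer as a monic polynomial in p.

p^2 + 13p + 42

Apply the Euclidean algorithm:
  -5p^4 - 90p^3 - 505p^2 - 660p + 1260 = (-5p - 60)(p^3 + 6p^2 - 49p - 294) + (-390p^2 - 5070p - 16380)
  p^3 + 6p^2 - 49p - 294 = (-(1/390)p + 7/390)(-390p^2 - 5070p - 16380) + (0)
Last nonzero remainder: -390p^2 - 5070p - 16380. Dividing through by -390 gives the monic gcd p^2 + 13p + 42.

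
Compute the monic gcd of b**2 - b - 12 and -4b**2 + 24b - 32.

Apply the Euclidean algorithm:
  b**2 - b - 12 = (-1/4)(-4b**2 + 24b - 32) + (5b - 20)
  -4b**2 + 24b - 32 = (-(4/5)b + 8/5)(5b - 20) + (0)
Last nonzero remainder: 5b - 20. Dividing through by 5 gives the monic gcd b - 4.

b - 4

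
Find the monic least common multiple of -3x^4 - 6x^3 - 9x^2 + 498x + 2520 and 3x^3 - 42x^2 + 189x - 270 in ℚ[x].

Euclidean algorithm in ℚ[x]:
  -3x^4 - 6x^3 - 9x^2 + 498x + 2520 = (-x - 16)(3x^3 - 42x^2 + 189x - 270) + (-492x^2 + 3252x - 1800)
  3x^3 - 42x^2 + 189x - 270 = (-(1/164)x + 303/6724)(-492x^2 + 3252x - 1800) + ((52920/1681)x - 317520/1681)
  -492x^2 + 3252x - 1800 = (-(68921/4410)x + 8405/882)((52920/1681)x - 317520/1681) + (0)
Last nonzero remainder: (52920/1681)x - 317520/1681. Dividing through by 52920/1681 gives the monic gcd x - 6.
Then lcm(f, g) = f·g / gcd(f, g); expanding and making the result monic gives the answer.

x^6 - 6x^5 + 2x^4 - 160x^3 + 533x^2 + 4230x - 12600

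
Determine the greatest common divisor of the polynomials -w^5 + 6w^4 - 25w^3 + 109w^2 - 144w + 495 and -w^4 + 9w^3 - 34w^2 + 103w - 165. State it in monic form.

Apply the Euclidean algorithm:
  -w^5 + 6w^4 - 25w^3 + 109w^2 - 144w + 495 = (w + 3)(-w^4 + 9w^3 - 34w^2 + 103w - 165) + (-18w^3 + 108w^2 - 288w + 990)
  -w^4 + 9w^3 - 34w^2 + 103w - 165 = ((1/18)w - 1/6)(-18w^3 + 108w^2 - 288w + 990) + (0)
Last nonzero remainder: -18w^3 + 108w^2 - 288w + 990. Dividing through by -18 gives the monic gcd w^3 - 6w^2 + 16w - 55.

w^3 - 6w^2 + 16w - 55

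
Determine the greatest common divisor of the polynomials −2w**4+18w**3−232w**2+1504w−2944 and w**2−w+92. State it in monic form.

By polynomial division,
  −2w**4+18w**3−232w**2+1504w−2944 = (−2w**2+16w−32)(w**2−w+92) + (0)
The last nonzero remainder w**2−w+92 is already monic.

w**2−w+92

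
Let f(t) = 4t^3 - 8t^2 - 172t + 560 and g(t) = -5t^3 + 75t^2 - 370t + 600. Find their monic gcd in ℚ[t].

Apply the Euclidean algorithm:
  4t^3 - 8t^2 - 172t + 560 = (-4/5)(-5t^3 + 75t^2 - 370t + 600) + (52t^2 - 468t + 1040)
  -5t^3 + 75t^2 - 370t + 600 = (-(5/52)t + 15/26)(52t^2 - 468t + 1040) + (0)
Last nonzero remainder: 52t^2 - 468t + 1040. Dividing through by 52 gives the monic gcd t^2 - 9t + 20.

t^2 - 9t + 20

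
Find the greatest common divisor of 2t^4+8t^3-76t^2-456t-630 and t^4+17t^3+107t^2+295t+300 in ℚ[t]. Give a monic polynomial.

Apply the Euclidean algorithm:
  2t^4+8t^3-76t^2-456t-630 = (2)(t^4+17t^3+107t^2+295t+300) + (-26t^3-290t^2-1046t-1230)
  t^4+17t^3+107t^2+295t+300 = (-(1/26)t-38/169)(-26t^3-290t^2-1046t-1230) + ((264/169)t^2+(2112/169)t+3960/169)
  -26t^3-290t^2-1046t-1230 = (-(2197/132)t-6929/132)((264/169)t^2+(2112/169)t+3960/169) + (0)
Last nonzero remainder: (264/169)t^2+(2112/169)t+3960/169. Dividing through by 264/169 gives the monic gcd t^2+8t+15.

t^2+8t+15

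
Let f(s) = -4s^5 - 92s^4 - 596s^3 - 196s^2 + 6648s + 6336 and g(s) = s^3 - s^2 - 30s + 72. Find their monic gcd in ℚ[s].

s^2 + 3s - 18

Apply the Euclidean algorithm:
  -4s^5 - 92s^4 - 596s^3 - 196s^2 + 6648s + 6336 = (-4s^2 - 96s - 812)(s^3 - s^2 - 30s + 72) + (-3600s^2 - 10800s + 64800)
  s^3 - s^2 - 30s + 72 = (-(1/3600)s + 1/900)(-3600s^2 - 10800s + 64800) + (0)
Last nonzero remainder: -3600s^2 - 10800s + 64800. Dividing through by -3600 gives the monic gcd s^2 + 3s - 18.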